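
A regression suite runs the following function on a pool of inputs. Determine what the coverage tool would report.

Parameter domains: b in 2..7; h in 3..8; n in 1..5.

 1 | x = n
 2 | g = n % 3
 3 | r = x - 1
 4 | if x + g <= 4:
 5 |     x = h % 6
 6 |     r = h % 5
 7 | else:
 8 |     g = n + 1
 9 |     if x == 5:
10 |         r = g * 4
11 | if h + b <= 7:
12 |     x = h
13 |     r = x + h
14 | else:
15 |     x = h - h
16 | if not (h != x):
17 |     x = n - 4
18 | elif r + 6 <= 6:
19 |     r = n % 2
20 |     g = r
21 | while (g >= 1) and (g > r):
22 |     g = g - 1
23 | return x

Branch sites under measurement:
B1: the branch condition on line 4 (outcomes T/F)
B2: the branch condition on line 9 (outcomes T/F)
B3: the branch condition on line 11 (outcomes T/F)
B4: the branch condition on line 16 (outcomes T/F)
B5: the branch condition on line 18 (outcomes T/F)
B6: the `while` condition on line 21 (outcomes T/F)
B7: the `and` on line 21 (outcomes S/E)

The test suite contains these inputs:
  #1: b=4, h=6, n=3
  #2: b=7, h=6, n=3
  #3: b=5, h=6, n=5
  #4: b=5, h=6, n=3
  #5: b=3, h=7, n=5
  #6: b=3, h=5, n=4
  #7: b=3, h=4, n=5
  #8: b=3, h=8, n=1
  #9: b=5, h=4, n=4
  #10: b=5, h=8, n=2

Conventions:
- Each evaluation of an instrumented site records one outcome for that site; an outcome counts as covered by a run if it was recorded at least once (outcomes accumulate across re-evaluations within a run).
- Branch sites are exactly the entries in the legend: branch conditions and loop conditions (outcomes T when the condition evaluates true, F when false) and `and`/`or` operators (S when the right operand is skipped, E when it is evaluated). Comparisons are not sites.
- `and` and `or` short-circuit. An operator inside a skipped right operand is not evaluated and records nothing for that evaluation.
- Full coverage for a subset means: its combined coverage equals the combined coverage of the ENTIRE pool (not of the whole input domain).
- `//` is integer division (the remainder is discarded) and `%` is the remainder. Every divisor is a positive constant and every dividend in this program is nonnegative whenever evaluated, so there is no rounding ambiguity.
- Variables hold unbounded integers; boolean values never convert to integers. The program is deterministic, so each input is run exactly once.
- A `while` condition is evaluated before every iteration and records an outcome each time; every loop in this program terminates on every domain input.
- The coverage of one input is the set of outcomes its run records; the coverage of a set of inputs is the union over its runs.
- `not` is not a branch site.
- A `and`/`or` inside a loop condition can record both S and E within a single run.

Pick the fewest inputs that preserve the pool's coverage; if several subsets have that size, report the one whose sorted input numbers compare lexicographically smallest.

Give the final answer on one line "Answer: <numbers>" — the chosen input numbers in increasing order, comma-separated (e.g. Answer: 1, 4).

input #1, b=4, h=6, n=3: events B1->T, B3->F, B4->F, B5->F, B7->S, B6->F; outcomes B1=T, B3=F, B4=F, B5=F, B6=F, B7=S
input #2, b=7, h=6, n=3: events B1->T, B3->F, B4->F, B5->F, B7->S, B6->F; outcomes B1=T, B3=F, B4=F, B5=F, B6=F, B7=S
input #3, b=5, h=6, n=5: events B1->F, B2->T, B3->F, B4->F, B5->F, B7->E, B6->F; outcomes B1=F, B2=T, B3=F, B4=F, B5=F, B6=F, B7=E
input #4, b=5, h=6, n=3: events B1->T, B3->F, B4->F, B5->F, B7->S, B6->F; outcomes B1=T, B3=F, B4=F, B5=F, B6=F, B7=S
input #5, b=3, h=7, n=5: events B1->F, B2->T, B3->F, B4->F, B5->F, B7->E, B6->F; outcomes B1=F, B2=T, B3=F, B4=F, B5=F, B6=F, B7=E
input #6, b=3, h=5, n=4: events B1->F, B2->F, B3->F, B4->F, B5->F, B7->E, B6->T, B7->E, B6->T, B7->E, B6->F; outcomes B1=F, B2=F, B3=F, B4=F, B5=F, B6=T, B6=F, B7=E
input #7, b=3, h=4, n=5: events B1->F, B2->T, B3->T, B4->T, B7->E, B6->F; outcomes B1=F, B2=T, B3=T, B4=T, B6=F, B7=E
input #8, b=3, h=8, n=1: events B1->T, B3->F, B4->F, B5->F, B7->E, B6->F; outcomes B1=T, B3=F, B4=F, B5=F, B6=F, B7=E
input #9, b=5, h=4, n=4: events B1->F, B2->F, B3->F, B4->F, B5->F, B7->E, B6->T, B7->E, B6->T, B7->E, B6->F; outcomes B1=F, B2=F, B3=F, B4=F, B5=F, B6=T, B6=F, B7=E
input #10, b=5, h=8, n=2: events B1->T, B3->F, B4->F, B5->F, B7->E, B6->F; outcomes B1=T, B3=F, B4=F, B5=F, B6=F, B7=E
pool-wide coverage (13 outcomes): B1=T, B1=F, B2=T, B2=F, B3=T, B3=F, B4=T, B4=F, B5=F, B6=T, B6=F, B7=S, B7=E
every size-1 subset falls short of the 13 outcomes (best: 8/13)
every size-2 subset falls short of the 13 outcomes (best: 11/13)
size 3: inputs {1, 6, 7} cover all 13 outcomes, and no lexicographically smaller subset of this size does

Answer: 1, 6, 7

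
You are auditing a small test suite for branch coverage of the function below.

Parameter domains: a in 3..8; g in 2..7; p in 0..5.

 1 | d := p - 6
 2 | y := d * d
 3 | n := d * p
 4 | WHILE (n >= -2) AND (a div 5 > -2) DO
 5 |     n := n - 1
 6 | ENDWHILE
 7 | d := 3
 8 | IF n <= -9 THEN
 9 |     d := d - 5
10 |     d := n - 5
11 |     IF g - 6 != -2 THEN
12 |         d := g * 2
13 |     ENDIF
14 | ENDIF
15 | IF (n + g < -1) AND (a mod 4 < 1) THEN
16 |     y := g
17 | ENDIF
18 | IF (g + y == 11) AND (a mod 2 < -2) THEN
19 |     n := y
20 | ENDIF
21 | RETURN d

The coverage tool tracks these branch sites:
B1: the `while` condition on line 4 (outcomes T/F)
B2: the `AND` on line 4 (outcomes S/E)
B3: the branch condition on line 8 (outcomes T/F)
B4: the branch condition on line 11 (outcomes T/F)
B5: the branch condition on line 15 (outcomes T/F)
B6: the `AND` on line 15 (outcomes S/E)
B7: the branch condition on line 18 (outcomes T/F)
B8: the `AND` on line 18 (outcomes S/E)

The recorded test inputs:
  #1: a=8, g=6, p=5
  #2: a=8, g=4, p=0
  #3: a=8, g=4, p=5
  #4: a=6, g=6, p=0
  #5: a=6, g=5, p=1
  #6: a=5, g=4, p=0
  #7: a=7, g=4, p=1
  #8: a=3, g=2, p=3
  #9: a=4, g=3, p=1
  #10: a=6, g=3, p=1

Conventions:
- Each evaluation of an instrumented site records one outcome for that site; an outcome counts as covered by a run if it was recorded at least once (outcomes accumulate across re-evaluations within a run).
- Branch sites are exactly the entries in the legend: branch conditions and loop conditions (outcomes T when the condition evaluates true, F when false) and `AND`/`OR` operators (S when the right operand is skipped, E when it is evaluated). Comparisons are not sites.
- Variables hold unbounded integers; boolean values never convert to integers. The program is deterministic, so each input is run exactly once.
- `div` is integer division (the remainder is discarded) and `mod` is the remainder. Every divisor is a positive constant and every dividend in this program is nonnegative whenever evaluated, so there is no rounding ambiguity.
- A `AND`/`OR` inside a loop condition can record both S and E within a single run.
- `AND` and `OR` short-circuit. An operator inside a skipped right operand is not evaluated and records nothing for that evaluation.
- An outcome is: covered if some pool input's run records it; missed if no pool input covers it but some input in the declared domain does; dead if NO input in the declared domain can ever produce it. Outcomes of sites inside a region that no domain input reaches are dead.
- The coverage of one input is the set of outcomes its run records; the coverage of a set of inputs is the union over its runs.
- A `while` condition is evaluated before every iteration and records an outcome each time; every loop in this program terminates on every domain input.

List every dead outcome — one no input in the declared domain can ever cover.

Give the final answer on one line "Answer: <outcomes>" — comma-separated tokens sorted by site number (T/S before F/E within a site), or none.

checking every outcome against all 216 domain inputs:
  B7=T: no domain input ever produces it -> dead
  reachable outcomes have witnesses, e.g. B1=T (e.g. a=3, g=2, p=0), B1=F (e.g. a=3, g=2, p=0), B2=S (e.g. a=3, g=2, p=0), B2=E (e.g. a=3, g=2, p=0)

Answer: B7=T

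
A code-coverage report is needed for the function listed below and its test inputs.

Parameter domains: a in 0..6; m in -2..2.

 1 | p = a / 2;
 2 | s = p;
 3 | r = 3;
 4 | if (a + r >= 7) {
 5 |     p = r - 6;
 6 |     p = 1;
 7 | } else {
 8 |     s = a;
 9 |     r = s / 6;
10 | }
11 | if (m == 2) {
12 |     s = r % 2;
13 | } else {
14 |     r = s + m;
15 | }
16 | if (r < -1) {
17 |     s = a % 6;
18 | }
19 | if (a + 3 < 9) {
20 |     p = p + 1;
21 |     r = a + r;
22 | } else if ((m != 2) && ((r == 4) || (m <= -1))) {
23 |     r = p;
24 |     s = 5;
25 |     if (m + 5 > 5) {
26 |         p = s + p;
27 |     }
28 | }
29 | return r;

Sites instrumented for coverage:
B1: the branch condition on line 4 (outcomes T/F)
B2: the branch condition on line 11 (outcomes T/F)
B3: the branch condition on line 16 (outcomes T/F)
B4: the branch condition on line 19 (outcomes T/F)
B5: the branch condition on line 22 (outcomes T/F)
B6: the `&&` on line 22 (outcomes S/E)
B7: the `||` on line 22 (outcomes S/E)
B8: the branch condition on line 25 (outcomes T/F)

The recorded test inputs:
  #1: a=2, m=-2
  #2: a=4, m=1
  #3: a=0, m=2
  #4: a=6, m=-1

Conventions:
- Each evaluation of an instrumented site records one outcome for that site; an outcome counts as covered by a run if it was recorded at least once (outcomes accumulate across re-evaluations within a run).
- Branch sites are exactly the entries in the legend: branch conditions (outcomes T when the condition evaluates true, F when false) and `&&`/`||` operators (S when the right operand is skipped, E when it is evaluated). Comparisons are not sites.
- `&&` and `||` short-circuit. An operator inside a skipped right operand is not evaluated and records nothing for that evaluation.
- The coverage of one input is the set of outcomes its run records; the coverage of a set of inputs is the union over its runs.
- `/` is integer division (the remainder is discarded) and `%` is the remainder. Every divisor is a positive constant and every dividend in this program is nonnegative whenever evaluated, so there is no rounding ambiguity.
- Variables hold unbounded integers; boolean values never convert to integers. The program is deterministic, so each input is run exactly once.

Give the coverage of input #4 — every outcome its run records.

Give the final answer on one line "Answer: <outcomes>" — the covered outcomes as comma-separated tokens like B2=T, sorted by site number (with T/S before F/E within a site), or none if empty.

Simulating input #4 (a=6, m=-1) step by step:
  B1->T, B2->F, B3->F, B4->F, B6->E, B7->E, B5->T, B8->F
deduplicating events, the covered set is: B1=T, B2=F, B3=F, B4=F, B5=T, B6=E, B7=E, B8=F

Answer: B1=T, B2=F, B3=F, B4=F, B5=T, B6=E, B7=E, B8=F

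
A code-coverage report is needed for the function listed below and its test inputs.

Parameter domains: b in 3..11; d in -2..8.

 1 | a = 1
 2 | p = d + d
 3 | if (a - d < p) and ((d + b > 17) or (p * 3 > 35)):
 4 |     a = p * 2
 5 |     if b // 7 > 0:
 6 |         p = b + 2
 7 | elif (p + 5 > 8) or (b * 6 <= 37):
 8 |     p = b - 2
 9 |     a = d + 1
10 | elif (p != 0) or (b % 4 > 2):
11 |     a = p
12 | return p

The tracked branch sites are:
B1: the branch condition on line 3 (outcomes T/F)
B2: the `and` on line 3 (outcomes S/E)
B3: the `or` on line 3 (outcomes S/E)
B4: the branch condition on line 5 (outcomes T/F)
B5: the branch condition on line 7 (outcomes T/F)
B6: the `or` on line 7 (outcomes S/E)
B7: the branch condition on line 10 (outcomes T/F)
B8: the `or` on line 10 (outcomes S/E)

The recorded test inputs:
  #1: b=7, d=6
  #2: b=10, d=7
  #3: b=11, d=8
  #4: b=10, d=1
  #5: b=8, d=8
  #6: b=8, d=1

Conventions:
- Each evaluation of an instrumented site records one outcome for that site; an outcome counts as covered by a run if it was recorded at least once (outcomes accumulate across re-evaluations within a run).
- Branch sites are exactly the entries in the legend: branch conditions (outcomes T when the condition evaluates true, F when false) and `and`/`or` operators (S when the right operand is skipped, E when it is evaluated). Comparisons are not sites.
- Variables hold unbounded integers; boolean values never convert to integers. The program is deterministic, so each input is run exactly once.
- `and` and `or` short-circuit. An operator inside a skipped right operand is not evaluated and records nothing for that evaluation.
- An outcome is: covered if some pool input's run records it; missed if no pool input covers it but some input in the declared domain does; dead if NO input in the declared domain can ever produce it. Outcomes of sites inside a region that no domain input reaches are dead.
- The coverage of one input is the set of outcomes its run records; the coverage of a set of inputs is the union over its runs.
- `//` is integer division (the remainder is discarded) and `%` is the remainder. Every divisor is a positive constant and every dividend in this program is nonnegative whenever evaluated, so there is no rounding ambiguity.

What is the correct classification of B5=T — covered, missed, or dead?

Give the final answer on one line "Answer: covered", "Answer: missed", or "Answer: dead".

no pool input records B5=T
but domain input (b=3, d=-2) does record it -> reachable, so missed

Answer: missed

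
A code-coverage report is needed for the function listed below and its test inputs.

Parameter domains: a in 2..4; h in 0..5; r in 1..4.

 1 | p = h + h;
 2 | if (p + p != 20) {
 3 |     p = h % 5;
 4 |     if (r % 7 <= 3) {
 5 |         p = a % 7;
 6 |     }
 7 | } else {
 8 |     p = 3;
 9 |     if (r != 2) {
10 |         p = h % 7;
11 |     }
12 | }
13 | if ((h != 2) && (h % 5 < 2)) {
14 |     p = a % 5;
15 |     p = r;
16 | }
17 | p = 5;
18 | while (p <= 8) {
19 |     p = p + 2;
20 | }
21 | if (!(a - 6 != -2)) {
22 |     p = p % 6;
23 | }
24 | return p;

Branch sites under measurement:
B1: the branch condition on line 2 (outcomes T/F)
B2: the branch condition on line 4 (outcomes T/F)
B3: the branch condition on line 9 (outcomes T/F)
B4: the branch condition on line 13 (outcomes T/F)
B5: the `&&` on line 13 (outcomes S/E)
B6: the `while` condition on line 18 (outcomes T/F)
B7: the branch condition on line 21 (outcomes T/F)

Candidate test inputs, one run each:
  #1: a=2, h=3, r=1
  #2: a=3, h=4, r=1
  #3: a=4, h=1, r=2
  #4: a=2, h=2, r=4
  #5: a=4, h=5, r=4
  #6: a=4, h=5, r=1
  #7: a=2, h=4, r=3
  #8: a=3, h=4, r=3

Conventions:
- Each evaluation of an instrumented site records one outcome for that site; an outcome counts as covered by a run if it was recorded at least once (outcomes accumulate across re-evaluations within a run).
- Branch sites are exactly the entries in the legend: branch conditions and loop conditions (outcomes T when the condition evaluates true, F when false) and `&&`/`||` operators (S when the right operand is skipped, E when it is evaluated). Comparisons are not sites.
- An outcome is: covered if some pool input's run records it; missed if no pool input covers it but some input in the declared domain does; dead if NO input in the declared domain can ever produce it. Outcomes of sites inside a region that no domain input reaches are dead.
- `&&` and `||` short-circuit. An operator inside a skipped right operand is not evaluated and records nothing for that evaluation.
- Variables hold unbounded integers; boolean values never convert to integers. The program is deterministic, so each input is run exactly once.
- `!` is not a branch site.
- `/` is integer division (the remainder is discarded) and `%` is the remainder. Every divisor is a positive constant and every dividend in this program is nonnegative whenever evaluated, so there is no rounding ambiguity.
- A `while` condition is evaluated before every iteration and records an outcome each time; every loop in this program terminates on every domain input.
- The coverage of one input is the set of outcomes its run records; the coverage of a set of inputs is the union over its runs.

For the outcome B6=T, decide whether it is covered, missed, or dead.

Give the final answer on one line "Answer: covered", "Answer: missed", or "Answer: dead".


B6=T is recorded by pool input(s) 1, 2, 3, 4, 5, 6, 7, 8 -> covered
Answer: covered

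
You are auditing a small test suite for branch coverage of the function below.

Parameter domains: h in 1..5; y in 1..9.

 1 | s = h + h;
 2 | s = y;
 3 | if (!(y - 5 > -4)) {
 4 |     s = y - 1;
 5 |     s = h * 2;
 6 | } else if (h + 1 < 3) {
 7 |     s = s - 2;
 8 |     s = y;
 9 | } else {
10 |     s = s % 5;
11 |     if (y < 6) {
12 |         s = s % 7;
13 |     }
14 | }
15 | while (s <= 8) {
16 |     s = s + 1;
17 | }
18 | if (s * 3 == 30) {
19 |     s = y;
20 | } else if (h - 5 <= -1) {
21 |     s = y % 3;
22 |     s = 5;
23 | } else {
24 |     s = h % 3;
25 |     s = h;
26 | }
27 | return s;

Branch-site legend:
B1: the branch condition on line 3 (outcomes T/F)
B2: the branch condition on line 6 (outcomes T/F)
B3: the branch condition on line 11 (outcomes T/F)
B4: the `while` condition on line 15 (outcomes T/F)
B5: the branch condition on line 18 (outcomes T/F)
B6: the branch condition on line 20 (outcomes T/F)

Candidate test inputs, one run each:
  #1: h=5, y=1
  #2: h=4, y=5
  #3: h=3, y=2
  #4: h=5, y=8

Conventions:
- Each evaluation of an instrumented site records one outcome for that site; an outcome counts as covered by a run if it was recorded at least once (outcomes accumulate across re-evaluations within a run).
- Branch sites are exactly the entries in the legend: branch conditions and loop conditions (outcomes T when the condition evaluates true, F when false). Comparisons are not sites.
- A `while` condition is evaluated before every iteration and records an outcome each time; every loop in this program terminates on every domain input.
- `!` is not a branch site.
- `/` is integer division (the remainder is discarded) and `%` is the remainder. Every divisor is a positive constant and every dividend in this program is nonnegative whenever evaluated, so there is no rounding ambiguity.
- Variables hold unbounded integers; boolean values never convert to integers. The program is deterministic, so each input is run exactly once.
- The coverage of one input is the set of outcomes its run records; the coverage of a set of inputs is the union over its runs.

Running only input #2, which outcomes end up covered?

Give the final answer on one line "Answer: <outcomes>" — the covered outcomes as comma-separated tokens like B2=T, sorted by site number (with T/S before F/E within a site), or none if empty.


Simulating input #2 (h=4, y=5) step by step:
  B1->F, B2->F, B3->T, B4->T, B4->T, B4->T, B4->T, B4->T, B4->T, B4->T
  B4->T, B4->T, B4->F, B5->F, B6->T
collecting distinct outcomes: B1=F, B2=F, B3=T, B4=T, B4=F, B5=F, B6=T
Answer: B1=F, B2=F, B3=T, B4=T, B4=F, B5=F, B6=T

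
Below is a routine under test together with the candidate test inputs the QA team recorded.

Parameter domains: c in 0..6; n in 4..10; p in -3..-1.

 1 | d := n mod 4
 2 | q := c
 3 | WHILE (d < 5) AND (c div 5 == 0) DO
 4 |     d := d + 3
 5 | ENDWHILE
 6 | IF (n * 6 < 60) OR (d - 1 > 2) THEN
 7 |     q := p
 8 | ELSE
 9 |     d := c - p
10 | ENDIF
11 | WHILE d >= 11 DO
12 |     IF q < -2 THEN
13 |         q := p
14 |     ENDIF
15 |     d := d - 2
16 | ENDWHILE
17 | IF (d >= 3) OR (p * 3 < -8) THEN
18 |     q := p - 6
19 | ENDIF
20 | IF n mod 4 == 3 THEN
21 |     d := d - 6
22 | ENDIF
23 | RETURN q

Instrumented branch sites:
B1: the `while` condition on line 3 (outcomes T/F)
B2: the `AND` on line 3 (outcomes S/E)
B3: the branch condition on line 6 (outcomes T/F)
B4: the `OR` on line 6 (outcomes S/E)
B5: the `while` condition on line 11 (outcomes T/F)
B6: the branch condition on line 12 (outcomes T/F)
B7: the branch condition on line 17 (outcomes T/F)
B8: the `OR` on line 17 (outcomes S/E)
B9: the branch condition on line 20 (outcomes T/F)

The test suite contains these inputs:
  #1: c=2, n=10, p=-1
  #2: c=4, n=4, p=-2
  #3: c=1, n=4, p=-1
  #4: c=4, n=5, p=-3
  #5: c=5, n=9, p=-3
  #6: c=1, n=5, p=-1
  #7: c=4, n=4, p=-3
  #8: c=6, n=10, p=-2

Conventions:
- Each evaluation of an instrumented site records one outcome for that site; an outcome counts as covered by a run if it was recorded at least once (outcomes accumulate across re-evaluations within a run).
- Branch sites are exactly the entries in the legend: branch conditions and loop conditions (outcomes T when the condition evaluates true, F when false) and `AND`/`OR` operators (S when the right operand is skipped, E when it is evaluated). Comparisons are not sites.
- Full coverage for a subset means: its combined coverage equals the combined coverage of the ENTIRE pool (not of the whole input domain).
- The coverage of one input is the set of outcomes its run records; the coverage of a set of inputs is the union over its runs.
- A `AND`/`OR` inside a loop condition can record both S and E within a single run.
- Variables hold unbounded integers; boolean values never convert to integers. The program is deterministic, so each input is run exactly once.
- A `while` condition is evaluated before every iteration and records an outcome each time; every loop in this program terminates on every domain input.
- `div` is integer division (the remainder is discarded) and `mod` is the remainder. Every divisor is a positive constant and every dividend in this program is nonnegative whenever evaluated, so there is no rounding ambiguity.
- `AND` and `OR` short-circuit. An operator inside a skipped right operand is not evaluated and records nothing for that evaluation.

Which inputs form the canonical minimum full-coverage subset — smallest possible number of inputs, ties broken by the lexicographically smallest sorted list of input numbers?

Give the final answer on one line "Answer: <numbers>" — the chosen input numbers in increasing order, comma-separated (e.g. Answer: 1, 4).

#1 (c=2, n=10, p=-1) -> B2->E, B1->T, B2->S, B1->F, B4->E, B3->T, B5->F, B8->S, B7->T, B9->F; covered: B1=T, B1=F, B2=S, B2=E, B3=T, B4=E, B5=F, B7=T, B8=S, B9=F
#2 (c=4, n=4, p=-2) -> B2->E, B1->T, B2->E, B1->T, B2->S, B1->F, B4->S, B3->T, B5->F, B8->S, B7->T, B9->F; covered: B1=T, B1=F, B2=S, B2=E, B3=T, B4=S, B5=F, B7=T, B8=S, B9=F
#3 (c=1, n=4, p=-1) -> B2->E, B1->T, B2->E, B1->T, B2->S, B1->F, B4->S, B3->T, B5->F, B8->S, B7->T, B9->F; covered: B1=T, B1=F, B2=S, B2=E, B3=T, B4=S, B5=F, B7=T, B8=S, B9=F
#4 (c=4, n=5, p=-3) -> B2->E, B1->T, B2->E, B1->T, B2->S, B1->F, B4->S, B3->T, B5->F, B8->S, B7->T, B9->F; covered: B1=T, B1=F, B2=S, B2=E, B3=T, B4=S, B5=F, B7=T, B8=S, B9=F
#5 (c=5, n=9, p=-3) -> B2->E, B1->F, B4->S, B3->T, B5->F, B8->E, B7->T, B9->F; covered: B1=F, B2=E, B3=T, B4=S, B5=F, B7=T, B8=E, B9=F
#6 (c=1, n=5, p=-1) -> B2->E, B1->T, B2->E, B1->T, B2->S, B1->F, B4->S, B3->T, B5->F, B8->S, B7->T, B9->F; covered: B1=T, B1=F, B2=S, B2=E, B3=T, B4=S, B5=F, B7=T, B8=S, B9=F
#7 (c=4, n=4, p=-3) -> B2->E, B1->T, B2->E, B1->T, B2->S, B1->F, B4->S, B3->T, B5->F, B8->S, B7->T, B9->F; covered: B1=T, B1=F, B2=S, B2=E, B3=T, B4=S, B5=F, B7=T, B8=S, B9=F
#8 (c=6, n=10, p=-2) -> B2->E, B1->F, B4->E, B3->F, B5->F, B8->S, B7->T, B9->F; covered: B1=F, B2=E, B3=F, B4=E, B5=F, B7=T, B8=S, B9=F
together the pool reaches 13 outcomes: B1=T, B1=F, B2=S, B2=E, B3=T, B3=F, B4=S, B4=E, B5=F, B7=T, B8=S, B8=E, B9=F
every size-1 subset falls short of the 13 outcomes (best: 10/13)
every size-2 subset falls short of the 13 outcomes (best: 12/13)
at size 3, {1, 5, 8} reaches all 13 outcomes; every lexicographically earlier size-3 subset fails

Answer: 1, 5, 8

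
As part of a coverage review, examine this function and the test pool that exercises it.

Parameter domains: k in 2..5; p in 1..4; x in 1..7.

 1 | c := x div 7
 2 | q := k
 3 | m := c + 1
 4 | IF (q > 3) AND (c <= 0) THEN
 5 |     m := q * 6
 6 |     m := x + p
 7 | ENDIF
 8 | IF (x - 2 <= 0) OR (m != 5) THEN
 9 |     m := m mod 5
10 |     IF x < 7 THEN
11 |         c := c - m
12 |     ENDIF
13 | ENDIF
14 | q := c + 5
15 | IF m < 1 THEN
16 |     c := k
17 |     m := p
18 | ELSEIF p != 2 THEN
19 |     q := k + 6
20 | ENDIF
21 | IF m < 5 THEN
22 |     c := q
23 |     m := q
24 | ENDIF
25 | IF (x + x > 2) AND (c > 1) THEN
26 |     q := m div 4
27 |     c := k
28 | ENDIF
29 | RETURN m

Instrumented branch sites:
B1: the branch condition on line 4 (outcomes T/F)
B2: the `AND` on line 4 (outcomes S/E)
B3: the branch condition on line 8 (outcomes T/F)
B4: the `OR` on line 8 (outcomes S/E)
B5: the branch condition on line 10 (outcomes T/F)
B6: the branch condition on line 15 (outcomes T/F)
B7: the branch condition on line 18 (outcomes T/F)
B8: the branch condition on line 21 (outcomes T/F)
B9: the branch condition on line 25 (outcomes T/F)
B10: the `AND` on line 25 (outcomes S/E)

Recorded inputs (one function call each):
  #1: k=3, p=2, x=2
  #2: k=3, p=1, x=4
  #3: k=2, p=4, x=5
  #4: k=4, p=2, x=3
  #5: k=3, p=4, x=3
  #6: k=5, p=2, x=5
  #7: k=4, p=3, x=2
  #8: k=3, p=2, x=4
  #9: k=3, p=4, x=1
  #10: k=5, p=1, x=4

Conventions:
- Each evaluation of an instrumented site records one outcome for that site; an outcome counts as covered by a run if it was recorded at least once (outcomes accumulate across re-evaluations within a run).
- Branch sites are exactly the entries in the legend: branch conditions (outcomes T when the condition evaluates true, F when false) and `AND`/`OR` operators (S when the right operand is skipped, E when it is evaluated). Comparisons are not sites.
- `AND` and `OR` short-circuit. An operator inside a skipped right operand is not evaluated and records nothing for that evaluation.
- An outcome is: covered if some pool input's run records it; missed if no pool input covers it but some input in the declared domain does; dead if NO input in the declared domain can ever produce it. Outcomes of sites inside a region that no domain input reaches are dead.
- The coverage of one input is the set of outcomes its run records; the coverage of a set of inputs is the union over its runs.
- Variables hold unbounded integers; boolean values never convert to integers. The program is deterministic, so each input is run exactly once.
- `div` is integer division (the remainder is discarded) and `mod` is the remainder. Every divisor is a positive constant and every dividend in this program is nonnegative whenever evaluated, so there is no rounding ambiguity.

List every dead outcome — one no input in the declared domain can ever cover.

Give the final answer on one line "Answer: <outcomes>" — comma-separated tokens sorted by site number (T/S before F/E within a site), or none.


sweeping the full domain (112 inputs) for each outcome:
  reachable outcomes have witnesses, e.g. B1=T (e.g. k=4, p=1, x=1), B1=F (e.g. k=2, p=1, x=1), B2=S (e.g. k=2, p=1, x=1), B2=E (e.g. k=4, p=1, x=1)
Answer: none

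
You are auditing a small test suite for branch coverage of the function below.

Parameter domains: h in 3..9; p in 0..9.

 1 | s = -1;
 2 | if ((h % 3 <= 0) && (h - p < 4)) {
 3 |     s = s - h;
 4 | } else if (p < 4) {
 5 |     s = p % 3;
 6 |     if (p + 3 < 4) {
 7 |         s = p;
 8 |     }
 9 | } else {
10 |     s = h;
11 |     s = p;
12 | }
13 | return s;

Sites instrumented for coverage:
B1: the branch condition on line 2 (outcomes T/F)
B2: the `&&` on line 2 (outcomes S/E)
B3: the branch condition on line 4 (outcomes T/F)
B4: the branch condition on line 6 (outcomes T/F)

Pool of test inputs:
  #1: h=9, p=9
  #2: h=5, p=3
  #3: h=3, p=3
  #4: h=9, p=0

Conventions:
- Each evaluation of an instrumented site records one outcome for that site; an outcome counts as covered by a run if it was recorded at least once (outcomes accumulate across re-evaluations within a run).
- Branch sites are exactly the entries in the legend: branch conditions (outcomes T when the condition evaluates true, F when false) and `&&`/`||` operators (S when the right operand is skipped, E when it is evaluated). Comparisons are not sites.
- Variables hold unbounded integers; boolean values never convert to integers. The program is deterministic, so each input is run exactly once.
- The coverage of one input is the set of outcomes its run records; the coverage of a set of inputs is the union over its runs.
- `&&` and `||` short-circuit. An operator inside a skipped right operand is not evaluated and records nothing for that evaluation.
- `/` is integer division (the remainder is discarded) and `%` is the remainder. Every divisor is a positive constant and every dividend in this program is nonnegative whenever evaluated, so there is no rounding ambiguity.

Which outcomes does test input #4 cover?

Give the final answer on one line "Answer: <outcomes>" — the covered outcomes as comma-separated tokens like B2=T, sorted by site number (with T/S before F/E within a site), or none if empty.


Running input #4 (h=9, p=0), event by event:
  B2->E, B1->F, B3->T, B4->T
as a set, this run covers: B1=F, B2=E, B3=T, B4=T
Answer: B1=F, B2=E, B3=T, B4=T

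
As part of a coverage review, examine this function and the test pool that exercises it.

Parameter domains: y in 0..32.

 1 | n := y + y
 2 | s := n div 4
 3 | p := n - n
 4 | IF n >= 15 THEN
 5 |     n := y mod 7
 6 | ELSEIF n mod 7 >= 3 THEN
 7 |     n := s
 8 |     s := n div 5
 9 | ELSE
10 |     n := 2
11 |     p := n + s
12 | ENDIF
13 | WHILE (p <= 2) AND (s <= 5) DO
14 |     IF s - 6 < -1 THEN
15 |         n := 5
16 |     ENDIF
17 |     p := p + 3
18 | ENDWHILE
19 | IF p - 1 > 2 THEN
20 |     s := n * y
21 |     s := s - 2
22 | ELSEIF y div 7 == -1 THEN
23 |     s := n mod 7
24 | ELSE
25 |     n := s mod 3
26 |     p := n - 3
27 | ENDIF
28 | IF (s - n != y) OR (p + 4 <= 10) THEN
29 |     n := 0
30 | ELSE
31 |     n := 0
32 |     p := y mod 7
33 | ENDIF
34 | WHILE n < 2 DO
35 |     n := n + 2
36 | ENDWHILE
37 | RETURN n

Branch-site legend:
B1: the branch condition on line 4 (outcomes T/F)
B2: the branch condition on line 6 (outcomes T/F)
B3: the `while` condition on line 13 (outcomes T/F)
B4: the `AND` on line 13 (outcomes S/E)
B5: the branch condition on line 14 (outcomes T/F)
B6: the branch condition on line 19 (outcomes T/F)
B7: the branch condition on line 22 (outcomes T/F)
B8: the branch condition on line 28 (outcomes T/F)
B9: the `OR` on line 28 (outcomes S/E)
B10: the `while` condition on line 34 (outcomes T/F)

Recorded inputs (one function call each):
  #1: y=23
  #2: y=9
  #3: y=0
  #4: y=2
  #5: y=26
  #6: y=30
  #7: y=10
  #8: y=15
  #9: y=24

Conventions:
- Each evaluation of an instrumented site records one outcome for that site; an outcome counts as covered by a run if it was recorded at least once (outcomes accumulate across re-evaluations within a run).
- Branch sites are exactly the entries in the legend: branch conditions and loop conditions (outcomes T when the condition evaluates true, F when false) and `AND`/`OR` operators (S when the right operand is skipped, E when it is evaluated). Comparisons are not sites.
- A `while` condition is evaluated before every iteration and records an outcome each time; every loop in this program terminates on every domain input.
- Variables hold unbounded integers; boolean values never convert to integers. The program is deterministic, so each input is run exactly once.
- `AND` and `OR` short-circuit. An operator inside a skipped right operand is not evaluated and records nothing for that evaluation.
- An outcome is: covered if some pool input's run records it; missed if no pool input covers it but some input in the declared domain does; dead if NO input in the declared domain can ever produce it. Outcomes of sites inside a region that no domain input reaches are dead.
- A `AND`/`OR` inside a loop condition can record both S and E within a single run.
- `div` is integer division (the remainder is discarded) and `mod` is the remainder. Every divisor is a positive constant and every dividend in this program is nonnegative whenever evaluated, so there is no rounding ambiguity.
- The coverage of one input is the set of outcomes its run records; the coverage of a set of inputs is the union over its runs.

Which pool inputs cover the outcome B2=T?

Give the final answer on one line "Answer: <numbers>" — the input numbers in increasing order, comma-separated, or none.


input #1 (y=23): never hits B2=T
input #2 (y=9): never hits B2=T
input #3 (y=0): never hits B2=T
input #4 (y=2): hits B2=T
input #5 (y=26): never hits B2=T
input #6 (y=30): never hits B2=T
input #7 (y=10): never hits B2=T
input #8 (y=15): never hits B2=T
input #9 (y=24): never hits B2=T
Answer: 4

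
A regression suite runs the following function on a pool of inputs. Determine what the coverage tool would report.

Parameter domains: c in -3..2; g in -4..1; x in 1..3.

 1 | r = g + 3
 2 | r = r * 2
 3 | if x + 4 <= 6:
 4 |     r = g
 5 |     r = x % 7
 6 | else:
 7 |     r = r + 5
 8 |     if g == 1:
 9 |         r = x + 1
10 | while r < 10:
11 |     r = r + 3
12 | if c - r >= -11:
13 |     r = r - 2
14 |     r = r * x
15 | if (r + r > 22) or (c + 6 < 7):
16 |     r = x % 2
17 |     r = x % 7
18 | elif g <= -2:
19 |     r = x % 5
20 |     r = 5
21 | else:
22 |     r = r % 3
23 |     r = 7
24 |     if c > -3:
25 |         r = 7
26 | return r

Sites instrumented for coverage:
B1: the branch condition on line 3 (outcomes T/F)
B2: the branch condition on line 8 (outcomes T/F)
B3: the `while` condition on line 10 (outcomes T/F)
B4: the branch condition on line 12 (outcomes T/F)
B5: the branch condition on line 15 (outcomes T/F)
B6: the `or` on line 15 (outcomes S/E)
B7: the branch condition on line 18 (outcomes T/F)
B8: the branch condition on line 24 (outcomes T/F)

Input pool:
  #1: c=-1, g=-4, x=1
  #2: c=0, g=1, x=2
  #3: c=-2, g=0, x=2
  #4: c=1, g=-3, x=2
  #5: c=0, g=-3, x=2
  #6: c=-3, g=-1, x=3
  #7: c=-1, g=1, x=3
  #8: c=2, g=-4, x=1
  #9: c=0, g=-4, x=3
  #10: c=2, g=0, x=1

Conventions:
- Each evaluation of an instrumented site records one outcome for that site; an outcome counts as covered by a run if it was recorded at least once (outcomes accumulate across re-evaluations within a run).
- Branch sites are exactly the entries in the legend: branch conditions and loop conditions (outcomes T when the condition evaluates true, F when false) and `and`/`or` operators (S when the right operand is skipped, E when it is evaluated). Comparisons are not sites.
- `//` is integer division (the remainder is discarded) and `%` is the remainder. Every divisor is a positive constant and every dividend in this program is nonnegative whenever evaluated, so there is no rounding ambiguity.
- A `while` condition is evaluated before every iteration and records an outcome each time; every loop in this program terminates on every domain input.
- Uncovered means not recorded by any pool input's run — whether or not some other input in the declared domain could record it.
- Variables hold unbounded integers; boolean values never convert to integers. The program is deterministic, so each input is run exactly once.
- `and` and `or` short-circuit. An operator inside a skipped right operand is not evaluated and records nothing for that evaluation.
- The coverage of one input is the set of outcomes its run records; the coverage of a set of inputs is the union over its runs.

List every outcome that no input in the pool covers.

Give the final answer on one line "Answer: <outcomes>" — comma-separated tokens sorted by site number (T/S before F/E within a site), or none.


run #1 (c=-1, g=-4, x=1) runs B1->T, B3->T, B3->T, B3->T, B3->F, B4->T, B6->E, B5->T; records B1=T, B3=T, B3=F, B4=T, B5=T, B6=E
run #2 (c=0, g=1, x=2) runs B1->T, B3->T, B3->T, B3->T, B3->F, B4->T, B6->S, B5->T; records B1=T, B3=T, B3=F, B4=T, B5=T, B6=S
run #3 (c=-2, g=0, x=2) runs B1->T, B3->T, B3->T, B3->T, B3->F, B4->F, B6->E, B5->T; records B1=T, B3=T, B3=F, B4=F, B5=T, B6=E
run #4 (c=1, g=-3, x=2) runs B1->T, B3->T, B3->T, B3->T, B3->F, B4->T, B6->S, B5->T; records B1=T, B3=T, B3=F, B4=T, B5=T, B6=S
run #5 (c=0, g=-3, x=2) runs B1->T, B3->T, B3->T, B3->T, B3->F, B4->T, B6->S, B5->T; records B1=T, B3=T, B3=F, B4=T, B5=T, B6=S
run #6 (c=-3, g=-1, x=3) runs B1->F, B2->F, B3->T, B3->F, B4->F, B6->S, B5->T; records B1=F, B2=F, B3=T, B3=F, B4=F, B5=T, B6=S
run #7 (c=-1, g=1, x=3) runs B1->F, B2->T, B3->T, B3->T, B3->F, B4->T, B6->S, B5->T; records B1=F, B2=T, B3=T, B3=F, B4=T, B5=T, B6=S
run #8 (c=2, g=-4, x=1) runs B1->T, B3->T, B3->T, B3->T, B3->F, B4->T, B6->E, B5->F, B7->T; records B1=T, B3=T, B3=F, B4=T, B5=F, B6=E, B7=T
run #9 (c=0, g=-4, x=3) runs B1->F, B2->F, B3->T, B3->T, B3->T, B3->F, B4->F, B6->S, B5->T; records B1=F, B2=F, B3=T, B3=F, B4=F, B5=T, B6=S
run #10 (c=2, g=0, x=1) runs B1->T, B3->T, B3->T, B3->T, B3->F, B4->T, B6->E, B5->F, B7->F, B8->T; records B1=T, B3=T, B3=F, B4=T, B5=F, B6=E, B7=F, B8=T
union over the pool: B1=T, B1=F, B2=T, B2=F, B3=T, B3=F, B4=T, B4=F, B5=T, B5=F, B6=S, B6=E, B7=T, B7=F, B8=T
uncovered (1 of 16): B8=F
Answer: B8=F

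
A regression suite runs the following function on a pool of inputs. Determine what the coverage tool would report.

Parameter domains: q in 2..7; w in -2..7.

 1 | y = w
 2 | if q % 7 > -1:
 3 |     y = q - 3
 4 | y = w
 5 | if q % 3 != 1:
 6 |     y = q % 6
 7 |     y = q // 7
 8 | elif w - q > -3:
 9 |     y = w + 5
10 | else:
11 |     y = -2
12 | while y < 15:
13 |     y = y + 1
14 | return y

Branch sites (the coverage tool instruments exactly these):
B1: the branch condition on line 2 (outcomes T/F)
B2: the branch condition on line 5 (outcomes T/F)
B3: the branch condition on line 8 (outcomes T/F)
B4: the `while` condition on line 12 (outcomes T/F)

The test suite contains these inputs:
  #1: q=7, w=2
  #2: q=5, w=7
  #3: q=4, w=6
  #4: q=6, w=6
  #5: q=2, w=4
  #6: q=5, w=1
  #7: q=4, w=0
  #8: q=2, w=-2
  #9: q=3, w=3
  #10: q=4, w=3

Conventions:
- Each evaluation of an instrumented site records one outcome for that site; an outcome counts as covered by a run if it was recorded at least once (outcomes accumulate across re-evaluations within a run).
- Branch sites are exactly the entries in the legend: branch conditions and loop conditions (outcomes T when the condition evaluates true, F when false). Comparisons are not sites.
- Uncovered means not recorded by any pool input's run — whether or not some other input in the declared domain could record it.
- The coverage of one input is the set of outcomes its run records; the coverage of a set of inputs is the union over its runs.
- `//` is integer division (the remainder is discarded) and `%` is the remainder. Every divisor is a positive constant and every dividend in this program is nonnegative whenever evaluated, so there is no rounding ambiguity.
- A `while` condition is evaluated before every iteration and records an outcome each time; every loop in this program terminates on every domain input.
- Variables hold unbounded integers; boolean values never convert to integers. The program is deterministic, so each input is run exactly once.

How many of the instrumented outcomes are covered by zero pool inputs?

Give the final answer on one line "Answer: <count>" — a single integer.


input #1 (q=7, w=2): events B1->T, B2->F, B3->F, B4->T, B4->T, B4->T, B4->T, B4->T, B4->T, B4->T, B4->T, B4->T, B4->T, B4->T, ...; covers B1=T, B2=F, B3=F, B4=T, B4=F
input #2 (q=5, w=7): events B1->T, B2->T, B4->T, B4->T, B4->T, B4->T, B4->T, B4->T, B4->T, B4->T, B4->T, B4->T, B4->T, B4->T, ...; covers B1=T, B2=T, B4=T, B4=F
input #3 (q=4, w=6): events B1->T, B2->F, B3->T, B4->T, B4->T, B4->T, B4->T, B4->F; covers B1=T, B2=F, B3=T, B4=T, B4=F
input #4 (q=6, w=6): events B1->T, B2->T, B4->T, B4->T, B4->T, B4->T, B4->T, B4->T, B4->T, B4->T, B4->T, B4->T, B4->T, B4->T, ...; covers B1=T, B2=T, B4=T, B4=F
input #5 (q=2, w=4): events B1->T, B2->T, B4->T, B4->T, B4->T, B4->T, B4->T, B4->T, B4->T, B4->T, B4->T, B4->T, B4->T, B4->T, ...; covers B1=T, B2=T, B4=T, B4=F
input #6 (q=5, w=1): events B1->T, B2->T, B4->T, B4->T, B4->T, B4->T, B4->T, B4->T, B4->T, B4->T, B4->T, B4->T, B4->T, B4->T, ...; covers B1=T, B2=T, B4=T, B4=F
input #7 (q=4, w=0): events B1->T, B2->F, B3->F, B4->T, B4->T, B4->T, B4->T, B4->T, B4->T, B4->T, B4->T, B4->T, B4->T, B4->T, ...; covers B1=T, B2=F, B3=F, B4=T, B4=F
input #8 (q=2, w=-2): events B1->T, B2->T, B4->T, B4->T, B4->T, B4->T, B4->T, B4->T, B4->T, B4->T, B4->T, B4->T, B4->T, B4->T, ...; covers B1=T, B2=T, B4=T, B4=F
input #9 (q=3, w=3): events B1->T, B2->T, B4->T, B4->T, B4->T, B4->T, B4->T, B4->T, B4->T, B4->T, B4->T, B4->T, B4->T, B4->T, ...; covers B1=T, B2=T, B4=T, B4=F
input #10 (q=4, w=3): events B1->T, B2->F, B3->T, B4->T, B4->T, B4->T, B4->T, B4->T, B4->T, B4->T, B4->F; covers B1=T, B2=F, B3=T, B4=T, B4=F
union over the pool: B1=T, B2=T, B2=F, B3=T, B3=F, B4=T, B4=F
uncovered (1 of 8): B1=F
Answer: 1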